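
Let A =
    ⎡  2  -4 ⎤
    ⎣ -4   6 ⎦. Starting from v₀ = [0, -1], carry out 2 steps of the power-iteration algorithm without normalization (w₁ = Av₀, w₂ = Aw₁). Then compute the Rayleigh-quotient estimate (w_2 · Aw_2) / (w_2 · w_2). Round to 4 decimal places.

λ ≈ 8.4721

w1 = Av₀ = (4, -6)
w2 = Aw1 = (32, -52)
Aw2 = (272, -440)
w2·Aw2 = 32·272 + (-52)·(-440) = 31584; w2·w2 = 32·32 + (-52)·(-52) = 3728
λ ≈ 31584/3728 = 8.4721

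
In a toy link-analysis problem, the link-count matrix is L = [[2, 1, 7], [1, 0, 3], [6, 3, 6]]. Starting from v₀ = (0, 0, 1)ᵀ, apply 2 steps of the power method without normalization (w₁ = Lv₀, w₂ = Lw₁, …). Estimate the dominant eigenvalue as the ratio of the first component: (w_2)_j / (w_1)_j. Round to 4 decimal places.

8.4286

w1 = Lv₀ = (7, 3, 6)
w2 = Lw1 = (59, 25, 87)
Ratio at component: 59 / 7 = 8.4286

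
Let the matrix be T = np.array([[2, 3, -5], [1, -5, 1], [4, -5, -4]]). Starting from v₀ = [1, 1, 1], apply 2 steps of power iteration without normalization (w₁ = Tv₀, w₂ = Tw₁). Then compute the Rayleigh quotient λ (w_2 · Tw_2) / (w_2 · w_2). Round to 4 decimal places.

w1 = Tv₀ = (2·1 + 3·1 + (-5)·1; 1·1 + (-5)·1 + 1·1; 4·1 + (-5)·1 + (-4)·1) = (0, -3, -5)
w2 = Tw1 = (2·0 + 3·(-3) + (-5)·(-5); 1·0 + (-5)·(-3) + 1·(-5); 4·0 + (-5)·(-3) + (-4)·(-5)) = (16, 10, 35)
Tw2 = (-113, 1, -126)
w2·Tw2 = 16·(-113) + 10·1 + 35·(-126) = -6208; w2·w2 = 16·16 + 10·10 + 35·35 = 1581
λ ≈ -6208/1581 = -3.9266

-3.9266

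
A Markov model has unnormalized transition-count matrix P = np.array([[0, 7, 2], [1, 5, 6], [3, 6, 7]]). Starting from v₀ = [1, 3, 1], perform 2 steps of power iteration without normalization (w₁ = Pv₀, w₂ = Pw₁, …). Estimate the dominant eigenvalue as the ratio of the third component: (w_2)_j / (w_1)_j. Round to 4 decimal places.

w1 = Pv₀ = (0·1 + 7·3 + 2·1; 1·1 + 5·3 + 6·1; 3·1 + 6·3 + 7·1) = (23, 22, 28)
w2 = Pw1 = (0·23 + 7·22 + 2·28; 1·23 + 5·22 + 6·28; 3·23 + 6·22 + 7·28) = (210, 301, 397)
Ratio at component: 397 / 28 = 14.1786

14.1786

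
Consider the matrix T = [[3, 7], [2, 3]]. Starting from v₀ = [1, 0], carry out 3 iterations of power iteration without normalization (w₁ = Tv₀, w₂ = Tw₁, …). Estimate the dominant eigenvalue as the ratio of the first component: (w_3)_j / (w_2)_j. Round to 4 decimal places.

w1 = Tv₀ = (3·1 + 7·0; 2·1 + 3·0) = (3, 2)
w2 = Tw1 = (3·3 + 7·2; 2·3 + 3·2) = (23, 12)
w3 = Tw2 = (153, 82)
Ratio at component: 153 / 23 = 6.6522

λ ≈ 6.6522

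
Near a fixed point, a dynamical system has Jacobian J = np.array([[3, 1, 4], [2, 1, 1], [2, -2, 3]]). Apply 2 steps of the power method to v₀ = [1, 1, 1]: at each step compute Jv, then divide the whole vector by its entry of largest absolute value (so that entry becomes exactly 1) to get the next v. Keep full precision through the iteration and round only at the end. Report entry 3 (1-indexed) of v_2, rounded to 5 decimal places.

Jv0 = (8.000000, 4.000000, 3.000000); divide by 8.000000 → v1 = (1.000000, 0.500000, 0.375000)
Jv1 = (5.000000, 2.875000, 2.125000); divide by 5.000000 → v2 = (1.000000, 0.575000, 0.425000)
Requested entry of v2: 17/40 = 0.42500

0.42500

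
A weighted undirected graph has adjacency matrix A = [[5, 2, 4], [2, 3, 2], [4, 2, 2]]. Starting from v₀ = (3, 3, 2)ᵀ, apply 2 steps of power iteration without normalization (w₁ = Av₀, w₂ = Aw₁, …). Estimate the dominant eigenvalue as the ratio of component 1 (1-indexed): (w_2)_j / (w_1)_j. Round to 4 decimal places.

9.3448

w1 = Av₀ = (29, 19, 22)
w2 = Aw1 = (271, 159, 198)
Ratio at component: 271 / 29 = 9.3448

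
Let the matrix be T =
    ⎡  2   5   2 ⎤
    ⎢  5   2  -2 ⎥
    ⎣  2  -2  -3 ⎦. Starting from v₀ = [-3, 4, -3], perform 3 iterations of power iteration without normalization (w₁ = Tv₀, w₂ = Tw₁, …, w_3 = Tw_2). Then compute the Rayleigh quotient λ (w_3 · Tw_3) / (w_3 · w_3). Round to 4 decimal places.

w1 = Tv₀ = (8, -1, -5)
w2 = Tw1 = (1, 48, 33)
w3 = Tw2 = (308, 35, -193)
Tw3 = (405, 1996, 1125)
w3·Tw3 = 308·405 + 35·1996 + (-193)·1125 = -22525; w3·w3 = 308·308 + 35·35 + (-193)·(-193) = 133338
λ ≈ -22525/133338 = -0.1689

λ ≈ -0.1689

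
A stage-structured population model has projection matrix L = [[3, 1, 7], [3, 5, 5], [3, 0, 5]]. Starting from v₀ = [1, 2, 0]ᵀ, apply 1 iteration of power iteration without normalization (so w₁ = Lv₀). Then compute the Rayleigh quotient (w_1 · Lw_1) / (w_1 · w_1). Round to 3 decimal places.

w1 = Lv₀ = (3·1 + 1·2 + 7·0; 3·1 + 5·2 + 5·0; 3·1 + 0·2 + 5·0) = (5, 13, 3)
Lw1 = (49, 95, 30)
w1·Lw1 = 5·49 + 13·95 + 3·30 = 1570; w1·w1 = 5·5 + 13·13 + 3·3 = 203
λ ≈ 1570/203 = 7.734

λ ≈ 7.734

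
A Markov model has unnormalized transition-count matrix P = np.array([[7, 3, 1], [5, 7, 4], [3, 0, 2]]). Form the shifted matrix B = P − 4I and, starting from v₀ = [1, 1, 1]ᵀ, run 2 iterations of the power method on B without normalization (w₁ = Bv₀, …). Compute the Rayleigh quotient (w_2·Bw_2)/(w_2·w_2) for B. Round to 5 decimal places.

7.60995

B = P − 4I has rows (3, 3, 1); (5, 3, 4); (3, 0, -2)
w1 = Bv₀ = (3·1 + 3·1 + 1·1; 5·1 + 3·1 + 4·1; 3·1 + 0·1 + (-2)·1) = (7, 12, 1)
w2 = Bw1 = (3·7 + 3·12 + 1·1; 5·7 + 3·12 + 4·1; 3·7 + 0·12 + (-2)·1) = (58, 75, 19)
Bw2 = (418, 591, 136)
w2·Bw2 = 71153; w2·w2 = 9350; μ ≈ 71153/9350 = 7.60995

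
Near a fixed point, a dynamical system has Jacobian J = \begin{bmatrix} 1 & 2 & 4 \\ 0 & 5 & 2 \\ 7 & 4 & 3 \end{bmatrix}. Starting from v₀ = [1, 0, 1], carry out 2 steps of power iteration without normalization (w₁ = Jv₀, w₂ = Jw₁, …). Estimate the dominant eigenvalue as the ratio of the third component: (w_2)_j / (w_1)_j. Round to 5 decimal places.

w1 = Jv₀ = (1·1 + 2·0 + 4·1; 0·1 + 5·0 + 2·1; 7·1 + 4·0 + 3·1) = (5, 2, 10)
w2 = Jw1 = (1·5 + 2·2 + 4·10; 0·5 + 5·2 + 2·10; 7·5 + 4·2 + 3·10) = (49, 30, 73)
Ratio at component: 73 / 10 = 7.30000

7.30000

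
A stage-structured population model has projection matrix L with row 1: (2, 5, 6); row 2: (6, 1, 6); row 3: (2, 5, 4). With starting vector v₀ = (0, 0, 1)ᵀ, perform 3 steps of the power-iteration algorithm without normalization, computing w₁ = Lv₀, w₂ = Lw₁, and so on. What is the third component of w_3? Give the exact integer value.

w1 = Lv₀ = (6, 6, 4)
w2 = Lw1 = (66, 66, 58)
w3 = Lw2 = (810, 810, 694)
The requested component of w3 is 694.

694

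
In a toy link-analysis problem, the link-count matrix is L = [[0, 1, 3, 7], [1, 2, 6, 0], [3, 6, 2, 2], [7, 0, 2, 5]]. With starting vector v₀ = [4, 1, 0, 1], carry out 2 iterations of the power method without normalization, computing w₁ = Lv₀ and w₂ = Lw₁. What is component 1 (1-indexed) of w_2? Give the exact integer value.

297

w1 = Lv₀ = (8, 6, 20, 33)
w2 = Lw1 = (297, 140, 166, 261)
The requested component of w2 is 297.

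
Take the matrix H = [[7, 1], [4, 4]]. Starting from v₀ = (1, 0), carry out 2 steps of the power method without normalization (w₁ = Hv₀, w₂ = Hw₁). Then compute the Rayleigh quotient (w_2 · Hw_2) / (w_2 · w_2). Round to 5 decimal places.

w1 = Hv₀ = (7, 4)
w2 = Hw1 = (53, 44)
Hw2 = (415, 388)
w2·Hw2 = 53·415 + 44·388 = 39067; w2·w2 = 53·53 + 44·44 = 4745
λ ≈ 39067/4745 = 8.23330

8.23330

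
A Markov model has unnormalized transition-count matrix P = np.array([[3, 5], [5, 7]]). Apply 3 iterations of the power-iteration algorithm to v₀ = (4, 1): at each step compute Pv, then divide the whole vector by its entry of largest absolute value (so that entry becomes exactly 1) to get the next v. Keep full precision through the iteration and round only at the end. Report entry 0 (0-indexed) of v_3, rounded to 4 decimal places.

0.6770

Pv0 = (17.00000, 27.00000); divide by 27.00000 → v1 = (0.62963, 1.00000)
Pv1 = (6.88889, 10.14815); divide by 10.14815 → v2 = (0.67883, 1.00000)
Pv2 = (7.03650, 10.39416); divide by 10.39416 → v3 = (0.67697, 1.00000)
Requested entry of v3: 1928/2848 = 0.6770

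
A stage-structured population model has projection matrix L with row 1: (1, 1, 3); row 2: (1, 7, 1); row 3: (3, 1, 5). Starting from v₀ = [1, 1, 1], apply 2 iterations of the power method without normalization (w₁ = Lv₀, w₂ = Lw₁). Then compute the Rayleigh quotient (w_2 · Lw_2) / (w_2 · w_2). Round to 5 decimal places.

λ ≈ 8.15641

w1 = Lv₀ = (1·1 + 1·1 + 3·1; 1·1 + 7·1 + 1·1; 3·1 + 1·1 + 5·1) = (5, 9, 9)
w2 = Lw1 = (1·5 + 1·9 + 3·9; 1·5 + 7·9 + 1·9; 3·5 + 1·9 + 5·9) = (41, 77, 69)
Lw2 = (325, 649, 545)
w2·Lw2 = 41·325 + 77·649 + 69·545 = 100903; w2·w2 = 41·41 + 77·77 + 69·69 = 12371
λ ≈ 100903/12371 = 8.15641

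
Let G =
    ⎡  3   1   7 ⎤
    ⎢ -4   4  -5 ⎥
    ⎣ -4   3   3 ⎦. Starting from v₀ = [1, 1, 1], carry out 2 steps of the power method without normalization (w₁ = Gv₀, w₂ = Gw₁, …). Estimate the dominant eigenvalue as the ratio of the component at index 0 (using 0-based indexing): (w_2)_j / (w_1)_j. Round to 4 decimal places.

w1 = Gv₀ = (11, -5, 2)
w2 = Gw1 = (42, -74, -53)
Ratio at component: 42 / 11 = 3.8182

λ ≈ 3.8182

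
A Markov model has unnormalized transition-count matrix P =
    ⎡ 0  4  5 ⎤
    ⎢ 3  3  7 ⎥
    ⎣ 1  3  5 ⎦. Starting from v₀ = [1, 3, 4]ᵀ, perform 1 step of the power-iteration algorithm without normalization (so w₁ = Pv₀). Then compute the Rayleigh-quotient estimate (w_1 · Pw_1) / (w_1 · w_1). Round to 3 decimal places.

10.221

w1 = Pv₀ = (32, 40, 30)
Pw1 = (310, 426, 302)
w1·Pw1 = 32·310 + 40·426 + 30·302 = 36020; w1·w1 = 32·32 + 40·40 + 30·30 = 3524
λ ≈ 36020/3524 = 10.221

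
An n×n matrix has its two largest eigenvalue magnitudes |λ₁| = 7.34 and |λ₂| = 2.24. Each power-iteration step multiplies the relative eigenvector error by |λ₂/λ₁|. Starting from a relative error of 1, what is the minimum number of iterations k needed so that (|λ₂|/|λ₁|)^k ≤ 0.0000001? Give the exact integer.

|λ₂/λ₁| = 2.24/7.34 = 0.30518
Need k ≥ ln(0.0000001) / ln(0.30518) = -16.1181 / -1.1869 ≈ 13.580
Smallest integer k satisfying the bound: 14

14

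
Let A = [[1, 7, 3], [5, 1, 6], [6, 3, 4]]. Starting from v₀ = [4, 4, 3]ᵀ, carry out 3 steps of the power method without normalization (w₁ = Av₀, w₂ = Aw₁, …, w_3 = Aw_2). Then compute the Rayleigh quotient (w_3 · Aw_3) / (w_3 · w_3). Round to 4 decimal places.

w1 = Av₀ = (41, 42, 48)
w2 = Aw1 = (479, 535, 564)
w3 = Aw2 = (5916, 6314, 6735)
Aw3 = (70319, 76304, 81378)
w3·Aw3 = 5916·70319 + 6314·76304 + 6735·81378 = 1445871490; w3·w3 = 5916·5916 + 6314·6314 + 6735·6735 = 120225877
λ ≈ 1445871490/120225877 = 12.0263

λ ≈ 12.0263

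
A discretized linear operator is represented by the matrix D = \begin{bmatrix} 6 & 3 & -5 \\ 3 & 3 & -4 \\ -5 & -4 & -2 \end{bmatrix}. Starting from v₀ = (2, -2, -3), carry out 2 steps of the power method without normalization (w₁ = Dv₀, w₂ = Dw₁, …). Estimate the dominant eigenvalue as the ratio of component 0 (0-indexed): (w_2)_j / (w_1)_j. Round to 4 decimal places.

6.7619

w1 = Dv₀ = (21, 12, 4)
w2 = Dw1 = (142, 83, -161)
Ratio at component: 142 / 21 = 6.7619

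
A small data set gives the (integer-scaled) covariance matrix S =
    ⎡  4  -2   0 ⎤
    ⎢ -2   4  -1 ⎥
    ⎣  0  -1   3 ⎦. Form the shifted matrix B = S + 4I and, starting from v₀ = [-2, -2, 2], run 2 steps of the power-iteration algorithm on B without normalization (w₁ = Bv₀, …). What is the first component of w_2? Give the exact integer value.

B = S + 4I has rows (8, -2, 0); (-2, 8, -1); (0, -1, 7)
w1 = Bv₀ = (8·(-2) + (-2)·(-2) + 0·2; (-2)·(-2) + 8·(-2) + (-1)·2; 0·(-2) + (-1)·(-2) + 7·2) = (-12, -14, 16)
w2 = Bw1 = (8·(-12) + (-2)·(-14) + 0·16; (-2)·(-12) + 8·(-14) + (-1)·16; 0·(-12) + (-1)·(-14) + 7·16) = (-68, -104, 126)
Requested component of w2: -68

-68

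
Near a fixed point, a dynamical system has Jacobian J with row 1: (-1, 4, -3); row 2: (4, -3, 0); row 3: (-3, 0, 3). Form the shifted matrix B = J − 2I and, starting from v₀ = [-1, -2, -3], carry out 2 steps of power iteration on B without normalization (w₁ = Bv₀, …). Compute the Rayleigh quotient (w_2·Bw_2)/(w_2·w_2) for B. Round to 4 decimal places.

B = J − 2I has rows (-3, 4, -3); (4, -5, 0); (-3, 0, 1)
w1 = Bv₀ = (4, 6, 0)
w2 = Bw1 = (12, -14, -12)
Bw2 = (-56, 118, -48)
w2·Bw2 = -1748; w2·w2 = 484; μ ≈ -1748/484 = -3.6116

-3.6116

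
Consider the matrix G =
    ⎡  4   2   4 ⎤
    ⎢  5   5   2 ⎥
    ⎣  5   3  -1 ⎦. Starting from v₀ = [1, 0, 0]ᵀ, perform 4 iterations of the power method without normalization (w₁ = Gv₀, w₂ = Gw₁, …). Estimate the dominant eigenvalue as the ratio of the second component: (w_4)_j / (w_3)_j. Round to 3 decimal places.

9.956

w1 = Gv₀ = (4·1 + 2·0 + 4·0; 5·1 + 5·0 + 2·0; 5·1 + 3·0 + (-1)·0) = (4, 5, 5)
w2 = Gw1 = (4·4 + 2·5 + 4·5; 5·4 + 5·5 + 2·5; 5·4 + 3·5 + (-1)·5) = (46, 55, 30)
w3 = Gw2 = (414, 565, 365)
w4 = Gw3 = (4246, 5625, 3400)
Ratio at component: 5625 / 565 = 9.956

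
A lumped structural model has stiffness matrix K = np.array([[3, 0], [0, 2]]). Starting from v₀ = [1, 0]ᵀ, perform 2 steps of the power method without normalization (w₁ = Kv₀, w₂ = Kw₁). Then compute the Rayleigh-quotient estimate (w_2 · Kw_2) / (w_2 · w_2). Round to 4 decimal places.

λ ≈ 3.0000

w1 = Kv₀ = (3·1 + 0·0; 0·1 + 2·0) = (3, 0)
w2 = Kw1 = (3·3 + 0·0; 0·3 + 2·0) = (9, 0)
Kw2 = (27, 0)
w2·Kw2 = 9·27 + 0·0 = 243; w2·w2 = 9·9 + 0·0 = 81
λ ≈ 243/81 = 3.0000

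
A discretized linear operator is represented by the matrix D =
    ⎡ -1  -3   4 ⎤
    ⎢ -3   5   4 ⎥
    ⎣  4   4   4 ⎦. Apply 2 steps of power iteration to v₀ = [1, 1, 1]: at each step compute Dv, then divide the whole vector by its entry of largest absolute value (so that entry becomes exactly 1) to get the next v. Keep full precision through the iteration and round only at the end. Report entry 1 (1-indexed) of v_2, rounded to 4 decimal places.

0.3846

Dv0 = (0.00000, 6.00000, 12.00000); divide by 12.00000 → v1 = (0.00000, 0.50000, 1.00000)
Dv1 = (2.50000, 6.50000, 6.00000); divide by 6.50000 → v2 = (0.38462, 1.00000, 0.92308)
Requested entry of v2: 30/78 = 0.3846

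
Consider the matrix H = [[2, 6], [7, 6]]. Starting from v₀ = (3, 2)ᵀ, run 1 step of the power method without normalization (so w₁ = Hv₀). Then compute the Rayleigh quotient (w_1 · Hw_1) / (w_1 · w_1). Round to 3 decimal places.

w1 = Hv₀ = (2·3 + 6·2; 7·3 + 6·2) = (18, 33)
Hw1 = (234, 324)
w1·Hw1 = 18·234 + 33·324 = 14904; w1·w1 = 18·18 + 33·33 = 1413
λ ≈ 14904/1413 = 10.548

λ ≈ 10.548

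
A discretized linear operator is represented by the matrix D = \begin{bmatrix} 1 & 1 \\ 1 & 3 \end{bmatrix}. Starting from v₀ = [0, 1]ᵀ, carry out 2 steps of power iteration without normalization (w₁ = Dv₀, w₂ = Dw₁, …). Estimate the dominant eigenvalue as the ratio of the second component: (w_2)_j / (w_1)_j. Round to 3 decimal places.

w1 = Dv₀ = (1·0 + 1·1; 1·0 + 3·1) = (1, 3)
w2 = Dw1 = (1·1 + 1·3; 1·1 + 3·3) = (4, 10)
Ratio at component: 10 / 3 = 3.333

3.333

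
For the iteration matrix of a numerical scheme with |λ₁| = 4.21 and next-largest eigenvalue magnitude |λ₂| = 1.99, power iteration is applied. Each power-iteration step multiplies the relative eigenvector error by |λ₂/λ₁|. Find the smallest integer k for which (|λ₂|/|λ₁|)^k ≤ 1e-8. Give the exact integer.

|λ₂/λ₁| = 1.99/4.21 = 0.47268
Need k ≥ ln(1e-8) / ln(0.47268) = -18.4207 / -0.7493 ≈ 24.583
Smallest integer k satisfying the bound: 25

25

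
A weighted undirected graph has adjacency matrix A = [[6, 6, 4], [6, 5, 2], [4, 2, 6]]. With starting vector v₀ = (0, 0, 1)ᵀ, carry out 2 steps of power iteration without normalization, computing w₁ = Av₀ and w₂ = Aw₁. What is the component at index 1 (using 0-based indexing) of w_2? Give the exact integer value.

w1 = Av₀ = (4, 2, 6)
w2 = Aw1 = (60, 46, 56)
The requested component of w2 is 46.

46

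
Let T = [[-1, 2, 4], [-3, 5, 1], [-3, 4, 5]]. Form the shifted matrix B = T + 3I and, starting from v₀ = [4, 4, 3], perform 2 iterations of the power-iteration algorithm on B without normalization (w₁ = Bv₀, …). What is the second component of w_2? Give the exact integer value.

128

B = T + 3I has rows (2, 2, 4); (-3, 8, 1); (-3, 4, 8)
w1 = Bv₀ = (28, 23, 28)
w2 = Bw1 = (214, 128, 232)
Requested component of w2: 128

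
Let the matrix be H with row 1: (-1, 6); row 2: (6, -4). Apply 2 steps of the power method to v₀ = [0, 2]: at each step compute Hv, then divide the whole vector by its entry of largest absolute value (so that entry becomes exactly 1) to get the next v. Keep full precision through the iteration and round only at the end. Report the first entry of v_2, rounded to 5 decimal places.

Hv0 = (12.000000, -8.000000); divide by 12.000000 → v1 = (1.000000, -0.666667)
Hv1 = (-5.000000, 8.666667); divide by 8.666667 → v2 = (-0.576923, 1.000000)
Requested entry of v2: -60/104 = -0.57692

-0.57692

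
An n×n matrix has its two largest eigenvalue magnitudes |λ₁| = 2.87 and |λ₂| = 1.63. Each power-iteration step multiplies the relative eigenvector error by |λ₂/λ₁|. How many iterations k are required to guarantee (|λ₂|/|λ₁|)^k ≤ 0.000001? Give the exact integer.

25

|λ₂/λ₁| = 1.63/2.87 = 0.56794
Need k ≥ ln(0.000001) / ln(0.56794) = -13.8155 / -0.5657 ≈ 24.421
Smallest integer k satisfying the bound: 25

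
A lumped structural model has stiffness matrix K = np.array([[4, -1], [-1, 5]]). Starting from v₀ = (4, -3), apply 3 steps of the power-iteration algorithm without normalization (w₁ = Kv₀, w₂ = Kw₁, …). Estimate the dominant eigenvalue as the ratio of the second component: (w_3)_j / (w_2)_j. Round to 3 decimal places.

λ ≈ 5.833

w1 = Kv₀ = (4·4 + (-1)·(-3); (-1)·4 + 5·(-3)) = (19, -19)
w2 = Kw1 = (4·19 + (-1)·(-19); (-1)·19 + 5·(-19)) = (95, -114)
w3 = Kw2 = (494, -665)
Ratio at component: -665 / -114 = 5.833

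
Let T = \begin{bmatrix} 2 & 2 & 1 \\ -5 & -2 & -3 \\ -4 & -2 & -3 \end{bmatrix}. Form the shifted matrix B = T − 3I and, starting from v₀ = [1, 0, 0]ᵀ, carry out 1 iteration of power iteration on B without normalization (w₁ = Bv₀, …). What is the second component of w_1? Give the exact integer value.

B = T − 3I has rows (-1, 2, 1); (-5, -5, -3); (-4, -2, -6)
w1 = Bv₀ = (-1, -5, -4)
Requested component of w1: -5

-5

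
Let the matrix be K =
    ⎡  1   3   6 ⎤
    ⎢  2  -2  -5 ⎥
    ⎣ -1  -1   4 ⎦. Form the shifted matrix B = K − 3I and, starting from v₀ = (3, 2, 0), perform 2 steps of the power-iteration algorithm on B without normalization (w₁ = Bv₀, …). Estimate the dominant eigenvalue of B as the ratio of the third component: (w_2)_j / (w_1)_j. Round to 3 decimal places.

μ ≈ 0.200

B = K − 3I has rows (-2, 3, 6); (2, -5, -5); (-1, -1, 1)
w1 = Bv₀ = (0, -4, -5)
w2 = Bw1 = (-42, 45, -1)
Ratio: -1/-5 = 0.200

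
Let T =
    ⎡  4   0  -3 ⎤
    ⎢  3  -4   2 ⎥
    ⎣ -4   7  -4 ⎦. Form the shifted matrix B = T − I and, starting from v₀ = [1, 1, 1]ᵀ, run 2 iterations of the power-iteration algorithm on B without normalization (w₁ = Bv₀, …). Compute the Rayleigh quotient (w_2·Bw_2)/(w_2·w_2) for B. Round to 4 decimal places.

B = T − I has rows (3, 0, -3); (3, -5, 2); (-4, 7, -5)
w1 = Bv₀ = (3·1 + 0·1 + (-3)·1; 3·1 + (-5)·1 + 2·1; (-4)·1 + 7·1 + (-5)·1) = (0, 0, -2)
w2 = Bw1 = (3·0 + 0·0 + (-3)·(-2); 3·0 + (-5)·0 + 2·(-2); (-4)·0 + 7·0 + (-5)·(-2)) = (6, -4, 10)
Bw2 = (-12, 58, -102)
w2·Bw2 = -1324; w2·w2 = 152; μ ≈ -1324/152 = -8.7105

μ ≈ -8.7105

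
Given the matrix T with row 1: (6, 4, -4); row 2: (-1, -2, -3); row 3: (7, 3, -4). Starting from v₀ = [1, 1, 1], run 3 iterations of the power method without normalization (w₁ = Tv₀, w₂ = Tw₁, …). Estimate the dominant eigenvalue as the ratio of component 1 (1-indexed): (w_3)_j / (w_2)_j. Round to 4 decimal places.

10.0000

w1 = Tv₀ = (6·1 + 4·1 + (-4)·1; (-1)·1 + (-2)·1 + (-3)·1; 7·1 + 3·1 + (-4)·1) = (6, -6, 6)
w2 = Tw1 = (6·6 + 4·(-6) + (-4)·6; (-1)·6 + (-2)·(-6) + (-3)·6; 7·6 + 3·(-6) + (-4)·6) = (-12, -12, 0)
w3 = Tw2 = (-120, 36, -120)
Ratio at component: -120 / -12 = 10.0000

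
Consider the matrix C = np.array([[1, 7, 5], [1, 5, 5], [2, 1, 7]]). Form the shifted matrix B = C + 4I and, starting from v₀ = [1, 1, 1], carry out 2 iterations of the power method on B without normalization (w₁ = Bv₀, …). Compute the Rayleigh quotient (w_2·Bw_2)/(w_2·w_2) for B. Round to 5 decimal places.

B = C + 4I has rows (5, 7, 5); (1, 9, 5); (2, 1, 11)
w1 = Bv₀ = (17, 15, 14)
w2 = Bw1 = (260, 222, 203)
Bw2 = (3869, 3273, 2975)
w2·Bw2 = 2336471; w2·w2 = 158093; μ ≈ 2336471/158093 = 14.77909

14.77909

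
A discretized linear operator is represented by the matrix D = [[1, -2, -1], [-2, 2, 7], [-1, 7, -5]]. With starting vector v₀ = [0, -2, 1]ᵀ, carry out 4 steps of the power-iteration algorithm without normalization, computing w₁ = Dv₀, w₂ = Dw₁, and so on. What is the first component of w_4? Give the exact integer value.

w1 = Dv₀ = (1·0 + (-2)·(-2) + (-1)·1; (-2)·0 + 2·(-2) + 7·1; (-1)·0 + 7·(-2) + (-5)·1) = (3, 3, -19)
w2 = Dw1 = (1·3 + (-2)·3 + (-1)·(-19); (-2)·3 + 2·3 + 7·(-19); (-1)·3 + 7·3 + (-5)·(-19)) = (16, -133, 113)
w3 = Dw2 = (169, 493, -1512)
w4 = Dw3 = (695, -9936, 10842)
The requested component of w4 is 695.

695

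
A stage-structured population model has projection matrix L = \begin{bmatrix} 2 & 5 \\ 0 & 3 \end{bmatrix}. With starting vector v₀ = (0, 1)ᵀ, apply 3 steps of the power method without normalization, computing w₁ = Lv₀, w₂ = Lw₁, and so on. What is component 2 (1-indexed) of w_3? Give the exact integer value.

w1 = Lv₀ = (5, 3)
w2 = Lw1 = (25, 9)
w3 = Lw2 = (95, 27)
The requested component of w3 is 27.

27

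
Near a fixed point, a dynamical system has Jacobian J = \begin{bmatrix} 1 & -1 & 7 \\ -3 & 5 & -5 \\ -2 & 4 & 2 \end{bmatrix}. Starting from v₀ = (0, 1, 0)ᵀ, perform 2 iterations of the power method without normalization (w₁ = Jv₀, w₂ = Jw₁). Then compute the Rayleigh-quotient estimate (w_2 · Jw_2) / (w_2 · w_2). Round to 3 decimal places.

w1 = Jv₀ = (1·0 + (-1)·1 + 7·0; (-3)·0 + 5·1 + (-5)·0; (-2)·0 + 4·1 + 2·0) = (-1, 5, 4)
w2 = Jw1 = (1·(-1) + (-1)·5 + 7·4; (-3)·(-1) + 5·5 + (-5)·4; (-2)·(-1) + 4·5 + 2·4) = (22, 8, 30)
Jw2 = (224, -176, 48)
w2·Jw2 = 22·224 + 8·(-176) + 30·48 = 4960; w2·w2 = 22·22 + 8·8 + 30·30 = 1448
λ ≈ 4960/1448 = 3.425

3.425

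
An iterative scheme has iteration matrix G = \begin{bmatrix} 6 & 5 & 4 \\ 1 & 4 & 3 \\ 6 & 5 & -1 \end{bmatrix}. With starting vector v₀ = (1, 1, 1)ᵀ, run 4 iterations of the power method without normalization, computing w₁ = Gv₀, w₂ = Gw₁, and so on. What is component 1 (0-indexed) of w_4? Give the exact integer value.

9092

w1 = Gv₀ = (6·1 + 5·1 + 4·1; 1·1 + 4·1 + 3·1; 6·1 + 5·1 + (-1)·1) = (15, 8, 10)
w2 = Gw1 = (6·15 + 5·8 + 4·10; 1·15 + 4·8 + 3·10; 6·15 + 5·8 + (-1)·10) = (170, 77, 120)
w3 = Gw2 = (1885, 838, 1285)
w4 = Gw3 = (20640, 9092, 14215)
The requested component of w4 is 9092.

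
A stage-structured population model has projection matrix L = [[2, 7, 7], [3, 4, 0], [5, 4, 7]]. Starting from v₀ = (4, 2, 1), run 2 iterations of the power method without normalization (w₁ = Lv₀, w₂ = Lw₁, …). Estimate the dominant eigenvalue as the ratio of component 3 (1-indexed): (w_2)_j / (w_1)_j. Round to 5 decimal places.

w1 = Lv₀ = (29, 20, 35)
w2 = Lw1 = (443, 167, 470)
Ratio at component: 470 / 35 = 13.42857

13.42857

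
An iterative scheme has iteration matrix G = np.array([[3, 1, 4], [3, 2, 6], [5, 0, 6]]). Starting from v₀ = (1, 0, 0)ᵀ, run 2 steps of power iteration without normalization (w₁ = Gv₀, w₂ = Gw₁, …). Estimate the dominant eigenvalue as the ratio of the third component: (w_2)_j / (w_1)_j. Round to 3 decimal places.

w1 = Gv₀ = (3·1 + 1·0 + 4·0; 3·1 + 2·0 + 6·0; 5·1 + 0·0 + 6·0) = (3, 3, 5)
w2 = Gw1 = (3·3 + 1·3 + 4·5; 3·3 + 2·3 + 6·5; 5·3 + 0·3 + 6·5) = (32, 45, 45)
Ratio at component: 45 / 5 = 9.000

9.000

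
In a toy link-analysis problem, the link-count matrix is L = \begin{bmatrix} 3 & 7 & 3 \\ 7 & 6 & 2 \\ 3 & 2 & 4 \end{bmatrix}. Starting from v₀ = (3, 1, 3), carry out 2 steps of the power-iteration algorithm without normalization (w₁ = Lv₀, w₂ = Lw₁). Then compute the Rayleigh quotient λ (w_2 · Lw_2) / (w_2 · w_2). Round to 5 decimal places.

12.97498

w1 = Lv₀ = (25, 33, 23)
w2 = Lw1 = (375, 419, 233)
Lw2 = (4757, 5605, 2895)
w2·Lw2 = 375·4757 + 419·5605 + 233·2895 = 4806905; w2·w2 = 375·375 + 419·419 + 233·233 = 370475
λ ≈ 4806905/370475 = 12.97498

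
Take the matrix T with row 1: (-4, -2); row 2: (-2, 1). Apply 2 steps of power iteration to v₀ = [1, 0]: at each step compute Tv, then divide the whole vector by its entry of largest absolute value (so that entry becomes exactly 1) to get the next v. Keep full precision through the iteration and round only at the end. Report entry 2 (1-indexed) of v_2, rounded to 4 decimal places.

Tv0 = (-4.00000, -2.00000); divide by -4.00000 → v1 = (1.00000, 0.50000)
Tv1 = (-5.00000, -1.50000); divide by -5.00000 → v2 = (1.00000, 0.30000)
Requested entry of v2: 6/20 = 0.3000

0.3000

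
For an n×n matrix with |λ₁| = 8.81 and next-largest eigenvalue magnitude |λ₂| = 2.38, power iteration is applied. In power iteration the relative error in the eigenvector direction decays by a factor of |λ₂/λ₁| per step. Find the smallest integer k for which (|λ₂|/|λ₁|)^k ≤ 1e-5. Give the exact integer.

9

|λ₂/λ₁| = 2.38/8.81 = 0.27015
Need k ≥ ln(1e-5) / ln(0.27015) = -11.5129 / -1.3088 ≈ 8.797
Smallest integer k satisfying the bound: 9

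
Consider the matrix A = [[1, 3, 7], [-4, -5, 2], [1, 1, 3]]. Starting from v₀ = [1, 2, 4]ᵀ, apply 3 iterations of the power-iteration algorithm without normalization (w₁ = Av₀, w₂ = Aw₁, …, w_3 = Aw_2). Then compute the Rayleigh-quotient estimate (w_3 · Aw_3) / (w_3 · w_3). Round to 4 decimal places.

w1 = Av₀ = (35, -6, 15)
w2 = Aw1 = (122, -80, 74)
w3 = Aw2 = (400, 60, 264)
Aw3 = (2428, -1372, 1252)
w3·Aw3 = 400·2428 + 60·(-1372) + 264·1252 = 1219408; w3·w3 = 400·400 + 60·60 + 264·264 = 233296
λ ≈ 1219408/233296 = 5.2269

λ ≈ 5.2269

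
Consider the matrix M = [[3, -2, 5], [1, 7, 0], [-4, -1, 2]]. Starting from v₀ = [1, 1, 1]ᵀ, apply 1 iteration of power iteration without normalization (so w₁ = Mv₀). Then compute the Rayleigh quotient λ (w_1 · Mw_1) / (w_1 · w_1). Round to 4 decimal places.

w1 = Mv₀ = (3·1 + (-2)·1 + 5·1; 1·1 + 7·1 + 0·1; (-4)·1 + (-1)·1 + 2·1) = (6, 8, -3)
Mw1 = (-13, 62, -38)
w1·Mw1 = 6·(-13) + 8·62 + (-3)·(-38) = 532; w1·w1 = 6·6 + 8·8 + (-3)·(-3) = 109
λ ≈ 532/109 = 4.8807

4.8807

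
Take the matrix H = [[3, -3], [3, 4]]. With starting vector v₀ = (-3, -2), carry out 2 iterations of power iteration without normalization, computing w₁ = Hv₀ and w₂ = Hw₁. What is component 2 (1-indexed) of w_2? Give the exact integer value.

w1 = Hv₀ = (-3, -17)
w2 = Hw1 = (42, -77)
The requested component of w2 is -77.

-77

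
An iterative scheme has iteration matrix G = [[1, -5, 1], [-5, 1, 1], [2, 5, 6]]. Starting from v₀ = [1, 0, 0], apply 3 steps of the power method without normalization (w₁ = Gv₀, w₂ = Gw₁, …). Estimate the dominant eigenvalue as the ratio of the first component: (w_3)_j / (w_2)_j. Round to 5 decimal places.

2.03571

w1 = Gv₀ = (1, -5, 2)
w2 = Gw1 = (28, -8, -11)
w3 = Gw2 = (57, -159, -50)
Ratio at component: 57 / 28 = 2.03571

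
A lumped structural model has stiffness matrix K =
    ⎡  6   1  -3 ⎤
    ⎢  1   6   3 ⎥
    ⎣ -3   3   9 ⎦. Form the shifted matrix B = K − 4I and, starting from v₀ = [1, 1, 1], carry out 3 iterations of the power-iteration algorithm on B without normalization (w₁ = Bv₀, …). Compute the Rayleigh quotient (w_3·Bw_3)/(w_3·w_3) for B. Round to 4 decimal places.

μ ≈ 7.6441

B = K − 4I has rows (2, 1, -3); (1, 2, 3); (-3, 3, 5)
w1 = Bv₀ = (0, 6, 5)
w2 = Bw1 = (-9, 27, 43)
w3 = Bw2 = (-120, 174, 323)
Bw3 = (-1035, 1197, 2497)
w3·Bw3 = 1139009; w3·w3 = 149005; μ ≈ 1139009/149005 = 7.6441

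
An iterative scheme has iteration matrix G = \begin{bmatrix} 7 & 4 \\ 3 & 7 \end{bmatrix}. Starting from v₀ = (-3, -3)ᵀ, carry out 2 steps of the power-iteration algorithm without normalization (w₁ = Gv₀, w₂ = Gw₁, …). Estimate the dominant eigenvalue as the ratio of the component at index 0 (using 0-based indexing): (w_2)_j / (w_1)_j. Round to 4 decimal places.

w1 = Gv₀ = (7·(-3) + 4·(-3); 3·(-3) + 7·(-3)) = (-33, -30)
w2 = Gw1 = (7·(-33) + 4·(-30); 3·(-33) + 7·(-30)) = (-351, -309)
Ratio at component: -351 / -33 = 10.6364

λ ≈ 10.6364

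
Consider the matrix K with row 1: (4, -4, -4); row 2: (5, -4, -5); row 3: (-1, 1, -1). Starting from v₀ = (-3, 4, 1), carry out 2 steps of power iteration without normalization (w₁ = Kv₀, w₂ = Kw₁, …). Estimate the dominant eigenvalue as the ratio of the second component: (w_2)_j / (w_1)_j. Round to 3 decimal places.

1.278

w1 = Kv₀ = (4·(-3) + (-4)·4 + (-4)·1; 5·(-3) + (-4)·4 + (-5)·1; (-1)·(-3) + 1·4 + (-1)·1) = (-32, -36, 6)
w2 = Kw1 = (4·(-32) + (-4)·(-36) + (-4)·6; 5·(-32) + (-4)·(-36) + (-5)·6; (-1)·(-32) + 1·(-36) + (-1)·6) = (-8, -46, -10)
Ratio at component: -46 / -36 = 1.278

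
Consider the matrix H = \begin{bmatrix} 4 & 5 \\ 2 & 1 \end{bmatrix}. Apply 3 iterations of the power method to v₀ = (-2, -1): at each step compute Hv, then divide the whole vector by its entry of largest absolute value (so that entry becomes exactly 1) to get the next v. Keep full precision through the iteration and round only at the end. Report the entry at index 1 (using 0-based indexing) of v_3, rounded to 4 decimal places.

Hv0 = (-13.00000, -5.00000); divide by -13.00000 → v1 = (1.00000, 0.38462)
Hv1 = (5.92308, 2.38462); divide by 5.92308 → v2 = (1.00000, 0.40260)
Hv2 = (6.01299, 2.40260); divide by 6.01299 → v3 = (1.00000, 0.39957)
Requested entry of v3: -185/-463 = 0.3996

0.3996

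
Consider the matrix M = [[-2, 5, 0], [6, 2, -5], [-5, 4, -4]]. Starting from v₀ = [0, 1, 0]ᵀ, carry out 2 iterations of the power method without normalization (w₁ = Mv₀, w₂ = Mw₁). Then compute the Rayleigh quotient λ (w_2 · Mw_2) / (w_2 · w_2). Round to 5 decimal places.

w1 = Mv₀ = ((-2)·0 + 5·1 + 0·0; 6·0 + 2·1 + (-5)·0; (-5)·0 + 4·1 + (-4)·0) = (5, 2, 4)
w2 = Mw1 = ((-2)·5 + 5·2 + 0·4; 6·5 + 2·2 + (-5)·4; (-5)·5 + 4·2 + (-4)·4) = (0, 14, -33)
Mw2 = (70, 193, 188)
w2·Mw2 = 0·70 + 14·193 + (-33)·188 = -3502; w2·w2 = 0·0 + 14·14 + (-33)·(-33) = 1285
λ ≈ -3502/1285 = -2.72529

λ ≈ -2.72529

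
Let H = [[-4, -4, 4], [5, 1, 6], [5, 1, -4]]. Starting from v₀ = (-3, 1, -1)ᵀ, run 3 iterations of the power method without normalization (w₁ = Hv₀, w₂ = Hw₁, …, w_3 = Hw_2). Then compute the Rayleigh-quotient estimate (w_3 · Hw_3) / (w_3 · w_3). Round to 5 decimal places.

-3.70065

w1 = Hv₀ = ((-4)·(-3) + (-4)·1 + 4·(-1); 5·(-3) + 1·1 + 6·(-1); 5·(-3) + 1·1 + (-4)·(-1)) = (4, -20, -10)
w2 = Hw1 = ((-4)·4 + (-4)·(-20) + 4·(-10); 5·4 + 1·(-20) + 6·(-10); 5·4 + 1·(-20) + (-4)·(-10)) = (24, -60, 40)
w3 = Hw2 = (304, 300, -100)
Hw3 = (-2816, 1220, 2220)
w3·Hw3 = 304·(-2816) + 300·1220 + (-100)·2220 = -712064; w3·w3 = 304·304 + 300·300 + (-100)·(-100) = 192416
λ ≈ -712064/192416 = -3.70065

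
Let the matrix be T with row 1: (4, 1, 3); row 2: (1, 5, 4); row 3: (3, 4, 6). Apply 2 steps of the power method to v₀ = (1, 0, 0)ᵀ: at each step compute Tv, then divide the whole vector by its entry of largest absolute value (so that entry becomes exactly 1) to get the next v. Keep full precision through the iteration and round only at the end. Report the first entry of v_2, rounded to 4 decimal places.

0.7647

Tv0 = (4.00000, 1.00000, 3.00000); divide by 4.00000 → v1 = (1.00000, 0.25000, 0.75000)
Tv1 = (6.50000, 5.25000, 8.50000); divide by 8.50000 → v2 = (0.76471, 0.61765, 1.00000)
Requested entry of v2: 26/34 = 0.7647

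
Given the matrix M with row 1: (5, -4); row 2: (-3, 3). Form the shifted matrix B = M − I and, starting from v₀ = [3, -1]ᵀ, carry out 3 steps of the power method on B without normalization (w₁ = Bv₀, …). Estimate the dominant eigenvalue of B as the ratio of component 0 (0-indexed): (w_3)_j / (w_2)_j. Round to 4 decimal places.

μ ≈ 6.5926

B = M − I has rows (4, -4); (-3, 2)
w1 = Bv₀ = (4·3 + (-4)·(-1); (-3)·3 + 2·(-1)) = (16, -11)
w2 = Bw1 = (4·16 + (-4)·(-11); (-3)·16 + 2·(-11)) = (108, -70)
w3 = Bw2 = (712, -464)
Ratio: 712/108 = 6.5926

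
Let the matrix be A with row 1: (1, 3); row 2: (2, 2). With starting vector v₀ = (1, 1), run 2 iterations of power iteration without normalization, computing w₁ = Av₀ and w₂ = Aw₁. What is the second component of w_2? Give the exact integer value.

16

w1 = Av₀ = (4, 4)
w2 = Aw1 = (16, 16)
The requested component of w2 is 16.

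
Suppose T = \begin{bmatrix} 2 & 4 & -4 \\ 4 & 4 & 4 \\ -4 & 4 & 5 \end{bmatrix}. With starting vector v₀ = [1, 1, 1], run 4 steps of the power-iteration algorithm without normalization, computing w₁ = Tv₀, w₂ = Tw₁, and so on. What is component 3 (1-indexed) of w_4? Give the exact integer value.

4841

w1 = Tv₀ = (2·1 + 4·1 + (-4)·1; 4·1 + 4·1 + 4·1; (-4)·1 + 4·1 + 5·1) = (2, 12, 5)
w2 = Tw1 = (2·2 + 4·12 + (-4)·5; 4·2 + 4·12 + 4·5; (-4)·2 + 4·12 + 5·5) = (32, 76, 65)
w3 = Tw2 = (108, 692, 501)
w4 = Tw3 = (980, 5204, 4841)
The requested component of w4 is 4841.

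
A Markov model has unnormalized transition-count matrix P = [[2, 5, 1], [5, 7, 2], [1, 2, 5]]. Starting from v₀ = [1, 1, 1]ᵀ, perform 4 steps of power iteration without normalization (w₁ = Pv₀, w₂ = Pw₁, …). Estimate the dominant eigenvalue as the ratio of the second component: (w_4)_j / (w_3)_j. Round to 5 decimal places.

10.96118

w1 = Pv₀ = (2·1 + 5·1 + 1·1; 5·1 + 7·1 + 2·1; 1·1 + 2·1 + 5·1) = (8, 14, 8)
w2 = Pw1 = (2·8 + 5·14 + 1·8; 5·8 + 7·14 + 2·8; 1·8 + 2·14 + 5·8) = (94, 154, 76)
w3 = Pw2 = (1034, 1700, 782)
w4 = Pw3 = (11350, 18634, 8344)
Ratio at component: 18634 / 1700 = 10.96118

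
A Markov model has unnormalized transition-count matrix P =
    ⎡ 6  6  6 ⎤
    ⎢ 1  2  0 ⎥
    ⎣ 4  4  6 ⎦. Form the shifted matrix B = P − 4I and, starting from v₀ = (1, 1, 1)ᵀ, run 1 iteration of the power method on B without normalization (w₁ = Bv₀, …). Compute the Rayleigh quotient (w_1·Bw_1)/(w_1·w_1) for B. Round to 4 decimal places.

B = P − 4I has rows (2, 6, 6); (1, -2, 0); (4, 4, 2)
w1 = Bv₀ = (14, -1, 10)
Bw1 = (82, 16, 72)
w1·Bw1 = 1852; w1·w1 = 297; μ ≈ 1852/297 = 6.2357

6.2357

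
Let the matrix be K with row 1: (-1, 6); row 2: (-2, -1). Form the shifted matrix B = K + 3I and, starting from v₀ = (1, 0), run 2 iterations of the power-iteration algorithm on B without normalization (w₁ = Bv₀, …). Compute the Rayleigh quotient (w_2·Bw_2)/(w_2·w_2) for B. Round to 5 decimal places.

B = K + 3I has rows (2, 6); (-2, 2)
w1 = Bv₀ = (2, -2)
w2 = Bw1 = (-8, -8)
Bw2 = (-64, 0)
w2·Bw2 = 512; w2·w2 = 128; μ ≈ 512/128 = 4.00000

μ ≈ 4.00000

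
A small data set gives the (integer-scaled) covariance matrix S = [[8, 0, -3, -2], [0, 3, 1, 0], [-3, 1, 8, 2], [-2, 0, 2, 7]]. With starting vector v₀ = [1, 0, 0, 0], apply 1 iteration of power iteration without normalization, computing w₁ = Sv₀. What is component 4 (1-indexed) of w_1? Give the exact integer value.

-2

w1 = Sv₀ = (8·1 + 0·0 + (-3)·0 + (-2)·0; 0·1 + 3·0 + 1·0 + 0·0; (-3)·1 + 1·0 + 8·0 + 2·0; (-2)·1 + 0·0 + 2·0 + 7·0) = (8, 0, -3, -2)
The requested component of w1 is -2.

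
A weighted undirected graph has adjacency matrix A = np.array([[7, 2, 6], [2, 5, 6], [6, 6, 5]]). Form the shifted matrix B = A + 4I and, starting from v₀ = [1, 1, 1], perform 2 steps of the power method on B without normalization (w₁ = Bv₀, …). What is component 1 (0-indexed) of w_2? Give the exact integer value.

317

B = A + 4I has rows (11, 2, 6); (2, 9, 6); (6, 6, 9)
w1 = Bv₀ = (11·1 + 2·1 + 6·1; 2·1 + 9·1 + 6·1; 6·1 + 6·1 + 9·1) = (19, 17, 21)
w2 = Bw1 = (11·19 + 2·17 + 6·21; 2·19 + 9·17 + 6·21; 6·19 + 6·17 + 9·21) = (369, 317, 405)
Requested component of w2: 317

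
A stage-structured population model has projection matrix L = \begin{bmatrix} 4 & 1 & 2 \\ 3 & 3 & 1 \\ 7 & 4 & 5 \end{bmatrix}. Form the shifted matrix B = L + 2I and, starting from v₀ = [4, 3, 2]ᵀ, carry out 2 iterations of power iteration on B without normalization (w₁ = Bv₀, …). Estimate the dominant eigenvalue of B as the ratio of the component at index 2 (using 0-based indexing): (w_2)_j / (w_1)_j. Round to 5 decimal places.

13.16667

B = L + 2I has rows (6, 1, 2); (3, 5, 1); (7, 4, 7)
w1 = Bv₀ = (31, 29, 54)
w2 = Bw1 = (323, 292, 711)
Ratio: 711/54 = 13.16667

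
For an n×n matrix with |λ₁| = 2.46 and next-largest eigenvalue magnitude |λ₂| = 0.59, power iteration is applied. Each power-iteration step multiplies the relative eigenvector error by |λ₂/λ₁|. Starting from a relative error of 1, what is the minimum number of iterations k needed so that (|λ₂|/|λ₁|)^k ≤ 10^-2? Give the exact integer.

|λ₂/λ₁| = 0.59/2.46 = 0.23984
Need k ≥ ln(10^-2) / ln(0.23984) = -4.6052 / -1.4278 ≈ 3.225
Smallest integer k satisfying the bound: 4

4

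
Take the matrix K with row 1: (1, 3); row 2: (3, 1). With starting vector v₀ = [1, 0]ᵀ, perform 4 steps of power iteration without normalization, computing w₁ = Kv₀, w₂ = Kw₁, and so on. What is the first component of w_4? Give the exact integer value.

w1 = Kv₀ = (1, 3)
w2 = Kw1 = (10, 6)
w3 = Kw2 = (28, 36)
w4 = Kw3 = (136, 120)
The requested component of w4 is 136.

136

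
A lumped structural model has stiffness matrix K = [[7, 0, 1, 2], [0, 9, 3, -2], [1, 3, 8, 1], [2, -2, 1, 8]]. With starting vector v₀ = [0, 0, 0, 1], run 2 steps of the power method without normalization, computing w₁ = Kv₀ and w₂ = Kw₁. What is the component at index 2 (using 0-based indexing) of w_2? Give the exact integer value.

12

w1 = Kv₀ = (7·0 + 0·0 + 1·0 + 2·1; 0·0 + 9·0 + 3·0 + (-2)·1; 1·0 + 3·0 + 8·0 + 1·1; 2·0 + (-2)·0 + 1·0 + 8·1) = (2, -2, 1, 8)
w2 = Kw1 = (7·2 + 0·(-2) + 1·1 + 2·8; 0·2 + 9·(-2) + 3·1 + (-2)·8; 1·2 + 3·(-2) + 8·1 + 1·8; 2·2 + (-2)·(-2) + 1·1 + 8·8) = (31, -31, 12, 73)
The requested component of w2 is 12.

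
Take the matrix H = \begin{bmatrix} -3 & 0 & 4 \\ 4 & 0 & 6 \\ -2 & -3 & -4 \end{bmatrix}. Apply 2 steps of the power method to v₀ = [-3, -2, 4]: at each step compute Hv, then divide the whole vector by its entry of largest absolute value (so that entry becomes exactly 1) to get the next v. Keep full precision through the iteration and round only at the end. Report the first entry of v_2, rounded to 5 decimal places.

Hv0 = (25.000000, 12.000000, -4.000000); divide by 25.000000 → v1 = (1.000000, 0.480000, -0.160000)
Hv1 = (-3.640000, 3.040000, -2.800000); divide by -3.640000 → v2 = (1.000000, -0.835165, 0.769231)
Requested entry of v2: -91/-91 = 1.00000

1.00000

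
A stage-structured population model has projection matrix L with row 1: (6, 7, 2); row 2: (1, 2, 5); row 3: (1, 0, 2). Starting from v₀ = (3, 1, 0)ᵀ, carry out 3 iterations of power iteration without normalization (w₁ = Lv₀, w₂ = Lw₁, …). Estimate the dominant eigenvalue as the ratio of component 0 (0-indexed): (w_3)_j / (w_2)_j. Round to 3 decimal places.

w1 = Lv₀ = (6·3 + 7·1 + 2·0; 1·3 + 2·1 + 5·0; 1·3 + 0·1 + 2·0) = (25, 5, 3)
w2 = Lw1 = (6·25 + 7·5 + 2·3; 1·25 + 2·5 + 5·3; 1·25 + 0·5 + 2·3) = (191, 50, 31)
w3 = Lw2 = (1558, 446, 253)
Ratio at component: 1558 / 191 = 8.157

λ ≈ 8.157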